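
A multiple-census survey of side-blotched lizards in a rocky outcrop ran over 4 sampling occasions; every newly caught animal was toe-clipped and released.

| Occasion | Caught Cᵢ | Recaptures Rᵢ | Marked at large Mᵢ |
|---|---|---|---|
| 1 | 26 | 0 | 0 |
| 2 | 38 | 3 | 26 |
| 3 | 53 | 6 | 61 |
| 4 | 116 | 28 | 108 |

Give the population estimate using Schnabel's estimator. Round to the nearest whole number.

N ≈ 453

Σ MᵢCᵢ = 0·26 + 26·38 + 61·53 + 108·116 = 0 + 988 + 3233 + 12528 = 16749
Σ Rᵢ = 0 + 3 + 6 + 28 = 37
N̂ = 16749 / 37 ≈ 452.7 → 453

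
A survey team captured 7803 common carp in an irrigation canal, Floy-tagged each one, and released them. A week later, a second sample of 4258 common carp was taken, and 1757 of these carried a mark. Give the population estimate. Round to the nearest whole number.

N = (7803 × 4258) / 1757 = 33225174 / 1757 ≈ 18910.2 → 18910

N ≈ 18,910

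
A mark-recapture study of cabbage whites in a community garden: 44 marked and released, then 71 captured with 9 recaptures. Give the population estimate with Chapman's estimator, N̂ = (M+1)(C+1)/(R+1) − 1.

N̂ = (44+1)(71+1)/(9+1) − 1 = 45·72/10 − 1
= 3240/10 − 1 = 324 − 1 = 323

N = 323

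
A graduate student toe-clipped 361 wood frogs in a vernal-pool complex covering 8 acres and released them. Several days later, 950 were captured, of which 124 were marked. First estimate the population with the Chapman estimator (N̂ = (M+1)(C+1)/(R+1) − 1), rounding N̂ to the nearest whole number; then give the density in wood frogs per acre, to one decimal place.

N̂ = 362·951/125 − 1 = 344262/125 − 1 ≈ 2753.1 → 2753
Density = N̂ / area = 2753 / 8 ≈ 344.12 → 344.1 per acre

density ≈ 344.1 wood frogs per acre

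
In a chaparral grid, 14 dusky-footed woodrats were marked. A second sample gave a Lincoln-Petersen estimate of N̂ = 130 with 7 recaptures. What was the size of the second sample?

C = 65

From N = M·C/R: C = N·R / M = 130·7 / 14 = 910 / 14 = 65.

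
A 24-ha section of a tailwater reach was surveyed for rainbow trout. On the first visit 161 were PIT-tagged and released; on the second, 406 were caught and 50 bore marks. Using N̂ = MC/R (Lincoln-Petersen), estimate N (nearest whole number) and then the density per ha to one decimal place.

density ≈ 54.5 rainbow trout per ha

N̂ = 161·406/50 = 65366/50 ≈ 1307.3 → 1307
Density = N̂ / area = 1307 / 24 ≈ 54.46 → 54.5 per ha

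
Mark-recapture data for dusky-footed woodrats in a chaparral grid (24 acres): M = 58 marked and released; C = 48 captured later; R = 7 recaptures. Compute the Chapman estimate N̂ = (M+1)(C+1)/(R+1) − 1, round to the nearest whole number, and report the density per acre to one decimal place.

N̂ = 59·49/8 − 1 = 2891/8 − 1 ≈ 360.4 → 360
Density = N̂ / area = 360 / 24 = 15.0 per acre

density ≈ 15.0 dusky-footed woodrats per acre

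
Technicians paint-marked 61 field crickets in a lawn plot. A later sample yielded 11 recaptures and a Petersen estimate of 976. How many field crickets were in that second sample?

From N = M·C/R: C = N·R / M = 976·11 / 61 = 10736 / 61 = 176.

C = 176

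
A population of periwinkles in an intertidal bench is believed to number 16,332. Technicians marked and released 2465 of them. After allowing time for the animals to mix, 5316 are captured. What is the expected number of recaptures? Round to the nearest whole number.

expected recaptures ≈ 802

Expected recaptures E[R] = M·C / N.
E[R] = 2465 × 5316 / 16332 = 13103940 / 16332 ≈ 802.3 → 802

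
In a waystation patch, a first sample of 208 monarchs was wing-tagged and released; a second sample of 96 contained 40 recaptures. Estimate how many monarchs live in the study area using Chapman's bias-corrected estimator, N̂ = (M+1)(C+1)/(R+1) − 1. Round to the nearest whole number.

N ≈ 493

N̂ = (208+1)(96+1)/(40+1) − 1 = 209·97/41 − 1
= 20273/41 − 1 ≈ 494.46 − 1 ≈ 493.46 → 493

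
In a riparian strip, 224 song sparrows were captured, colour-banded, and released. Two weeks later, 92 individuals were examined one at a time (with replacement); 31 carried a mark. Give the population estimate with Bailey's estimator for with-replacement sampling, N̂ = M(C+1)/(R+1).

N = 651

N̂ = 224·(92+1)/(31+1) = 224·93/32 = 20832/32 = 651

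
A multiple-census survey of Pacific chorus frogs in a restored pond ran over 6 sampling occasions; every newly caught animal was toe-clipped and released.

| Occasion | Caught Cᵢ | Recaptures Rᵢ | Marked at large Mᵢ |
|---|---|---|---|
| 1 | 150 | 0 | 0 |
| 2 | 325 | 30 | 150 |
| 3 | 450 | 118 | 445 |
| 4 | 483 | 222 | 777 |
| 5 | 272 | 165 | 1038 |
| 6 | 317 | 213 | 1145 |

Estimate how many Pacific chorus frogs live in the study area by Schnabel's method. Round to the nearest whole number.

Σ MᵢCᵢ = 0·150 + 150·325 + 445·450 + 777·483 + 1038·272 + 1145·317 = 0 + 48750 + 200250 + 375291 + 282336 + 362965 = 1269592
Σ Rᵢ = 0 + 30 + 118 + 222 + 165 + 213 = 748
N̂ = 1269592 / 748 ≈ 1697.3 → 1697

N ≈ 1697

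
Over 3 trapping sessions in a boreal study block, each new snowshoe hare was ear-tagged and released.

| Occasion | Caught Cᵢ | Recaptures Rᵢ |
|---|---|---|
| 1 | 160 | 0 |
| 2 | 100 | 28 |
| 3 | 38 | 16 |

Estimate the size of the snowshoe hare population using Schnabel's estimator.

Marked at large before each occasion: Mᵢ = Σⱼ<ᵢ (Cⱼ − Rⱼ) → M1=0, M2=160, M3=232
Σ MᵢCᵢ = 0·160 + 160·100 + 232·38 = 0 + 16000 + 8816 = 24816
Σ Rᵢ = 0 + 28 + 16 = 44
N̂ = 24816 / 44 = 564

N = 564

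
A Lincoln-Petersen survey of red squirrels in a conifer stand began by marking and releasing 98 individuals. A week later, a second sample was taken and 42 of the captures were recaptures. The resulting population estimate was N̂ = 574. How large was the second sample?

From N = M·C/R: C = N·R / M = 574·42 / 98 = 24108 / 98 = 246.

C = 246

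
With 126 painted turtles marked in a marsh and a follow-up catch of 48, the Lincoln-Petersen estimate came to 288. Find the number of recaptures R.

R = 21

From N = M·C/R: R = M·C / N = 126·48 / 288 = 6048 / 288 = 21.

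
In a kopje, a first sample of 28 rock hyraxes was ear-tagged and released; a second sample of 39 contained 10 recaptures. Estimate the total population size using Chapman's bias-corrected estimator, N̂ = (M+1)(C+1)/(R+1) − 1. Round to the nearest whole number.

N̂ = (28+1)(39+1)/(10+1) − 1 = 29·40/11 − 1
= 1160/11 − 1 ≈ 105.45 − 1 ≈ 104.45 → 104

N ≈ 104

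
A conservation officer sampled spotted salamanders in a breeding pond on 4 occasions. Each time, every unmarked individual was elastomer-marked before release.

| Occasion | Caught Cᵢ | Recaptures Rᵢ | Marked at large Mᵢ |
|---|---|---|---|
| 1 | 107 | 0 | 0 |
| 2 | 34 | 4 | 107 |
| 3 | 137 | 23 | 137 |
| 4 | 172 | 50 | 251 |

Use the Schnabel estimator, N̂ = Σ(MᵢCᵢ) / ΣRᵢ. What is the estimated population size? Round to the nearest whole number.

N ≈ 852

Σ MᵢCᵢ = 0·107 + 107·34 + 137·137 + 251·172 = 0 + 3638 + 18769 + 43172 = 65579
Σ Rᵢ = 0 + 4 + 23 + 50 = 77
N̂ = 65579 / 77 ≈ 851.7 → 852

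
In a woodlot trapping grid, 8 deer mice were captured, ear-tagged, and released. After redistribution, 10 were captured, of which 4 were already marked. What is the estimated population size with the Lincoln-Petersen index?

N = 20

The marked fraction in the recapture sample should equal the marked fraction in the population: 4/10 = 8/N.
N = (8 × 10) / 4 = 80 / 4 = 20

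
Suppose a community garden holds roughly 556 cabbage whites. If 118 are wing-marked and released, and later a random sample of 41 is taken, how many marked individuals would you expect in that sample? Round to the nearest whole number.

expected recaptures ≈ 9

Expected recaptures E[R] = M·C / N.
E[R] = 118 × 41 / 556 = 4838 / 556 ≈ 8.7 → 9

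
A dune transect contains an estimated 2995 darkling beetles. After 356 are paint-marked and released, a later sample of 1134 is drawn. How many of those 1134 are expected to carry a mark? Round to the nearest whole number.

The marked fraction of the population is 356/2995, so in a sample of 1134 expect C·(M/N) marked.
E[R] = 356 × 1134 / 2995 = 403704 / 2995 ≈ 134.8 → 135

expected recaptures ≈ 135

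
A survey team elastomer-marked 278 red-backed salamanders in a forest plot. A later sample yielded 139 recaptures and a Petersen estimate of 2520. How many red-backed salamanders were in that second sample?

From N = M·C/R: C = N·R / M = 2520·139 / 278 = 350280 / 278 = 1260.

C = 1260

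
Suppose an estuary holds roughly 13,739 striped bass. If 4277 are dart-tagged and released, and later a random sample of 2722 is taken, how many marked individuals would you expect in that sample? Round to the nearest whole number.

The marked fraction of the population is 4277/13739, so in a sample of 2722 expect C·(M/N) marked.
E[R] = 4277 × 2722 / 13739 = 11641994 / 13739 ≈ 847.4 → 847

expected recaptures ≈ 847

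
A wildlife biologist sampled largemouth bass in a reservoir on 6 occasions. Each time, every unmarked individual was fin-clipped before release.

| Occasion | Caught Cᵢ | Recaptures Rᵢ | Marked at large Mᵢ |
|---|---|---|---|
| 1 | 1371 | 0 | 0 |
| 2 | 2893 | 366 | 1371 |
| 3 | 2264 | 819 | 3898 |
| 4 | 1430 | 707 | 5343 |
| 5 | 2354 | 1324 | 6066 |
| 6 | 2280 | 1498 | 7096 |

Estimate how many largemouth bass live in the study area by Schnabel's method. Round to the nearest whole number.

Σ MᵢCᵢ = 0·1371 + 1371·2893 + 3898·2264 + 5343·1430 + 6066·2354 + 7096·2280 = 0 + 3966303 + 8825072 + 7640490 + 14279364 + 16178880 = 50890109
Σ Rᵢ = 0 + 366 + 819 + 707 + 1324 + 1498 = 4714
N̂ = 50890109 / 4714 ≈ 10795.5 → 10796

N ≈ 10,796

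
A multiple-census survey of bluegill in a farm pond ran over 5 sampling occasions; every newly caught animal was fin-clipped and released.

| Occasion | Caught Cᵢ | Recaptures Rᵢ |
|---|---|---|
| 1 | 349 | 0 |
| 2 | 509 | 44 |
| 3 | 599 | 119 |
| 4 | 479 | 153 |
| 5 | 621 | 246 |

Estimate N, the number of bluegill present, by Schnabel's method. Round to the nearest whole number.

N ≈ 4077

Marked at large before each occasion: Mᵢ = Σⱼ<ᵢ (Cⱼ − Rⱼ) → M1=0, M2=349, M3=814, M4=1294, M5=1620
Σ MᵢCᵢ = 0·349 + 349·509 + 814·599 + 1294·479 + 1620·621 = 0 + 177641 + 487586 + 619826 + 1006020 = 2291073
Σ Rᵢ = 0 + 44 + 119 + 153 + 246 = 562
N̂ = 2291073 / 562 ≈ 4076.6 → 4077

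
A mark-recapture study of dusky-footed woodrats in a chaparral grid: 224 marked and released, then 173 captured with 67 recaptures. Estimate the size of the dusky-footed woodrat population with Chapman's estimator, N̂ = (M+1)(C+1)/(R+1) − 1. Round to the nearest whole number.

N ≈ 575

N̂ = (224+1)(173+1)/(67+1) − 1 = 225·174/68 − 1
= 39150/68 − 1 ≈ 575.7 − 1 ≈ 574.7 → 575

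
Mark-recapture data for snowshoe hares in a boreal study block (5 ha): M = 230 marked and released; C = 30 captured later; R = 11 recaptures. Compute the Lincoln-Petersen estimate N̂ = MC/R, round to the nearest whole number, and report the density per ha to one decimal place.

density ≈ 125.4 snowshoe hares per ha

N̂ = 230·30/11 = 6900/11 ≈ 627.3 → 627
Density = N̂ / area = 627 / 5 ≈ 125.40 → 125.4 per ha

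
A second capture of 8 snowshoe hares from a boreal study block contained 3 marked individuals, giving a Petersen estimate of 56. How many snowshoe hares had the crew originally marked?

M = 21

From N = M·C/R: M = N·R / C = 56·3 / 8 = 168 / 8 = 21.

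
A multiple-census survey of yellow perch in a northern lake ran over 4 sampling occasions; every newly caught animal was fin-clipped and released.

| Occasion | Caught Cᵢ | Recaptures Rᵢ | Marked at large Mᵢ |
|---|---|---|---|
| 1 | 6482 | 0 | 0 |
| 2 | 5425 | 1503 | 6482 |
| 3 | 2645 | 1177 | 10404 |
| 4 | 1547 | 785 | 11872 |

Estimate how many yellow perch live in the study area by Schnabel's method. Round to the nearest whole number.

N ≈ 23,391

Σ MᵢCᵢ = 0·6482 + 6482·5425 + 10404·2645 + 11872·1547 = 0 + 35164850 + 27518580 + 18365984 = 81049414
Σ Rᵢ = 0 + 1503 + 1177 + 785 = 3465
N̂ = 81049414 / 3465 ≈ 23390.9 → 23391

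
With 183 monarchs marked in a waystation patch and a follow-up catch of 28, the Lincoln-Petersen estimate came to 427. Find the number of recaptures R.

R = 12

From N = M·C/R: R = M·C / N = 183·28 / 427 = 5124 / 427 = 12.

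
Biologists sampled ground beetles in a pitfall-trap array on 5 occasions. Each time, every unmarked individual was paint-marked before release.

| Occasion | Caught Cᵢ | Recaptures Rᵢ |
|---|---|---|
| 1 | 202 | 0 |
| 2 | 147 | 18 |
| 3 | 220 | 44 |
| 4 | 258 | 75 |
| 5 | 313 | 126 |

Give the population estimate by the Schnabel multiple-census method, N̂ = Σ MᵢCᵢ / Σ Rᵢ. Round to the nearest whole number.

Marked at large before each occasion: Mᵢ = Σⱼ<ᵢ (Cⱼ − Rⱼ) → M1=0, M2=202, M3=331, M4=507, M5=690
Σ MᵢCᵢ = 0·202 + 202·147 + 331·220 + 507·258 + 690·313 = 0 + 29694 + 72820 + 130806 + 215970 = 449290
Σ Rᵢ = 0 + 18 + 44 + 75 + 126 = 263
N̂ = 449290 / 263 ≈ 1708.3 → 1708

N ≈ 1708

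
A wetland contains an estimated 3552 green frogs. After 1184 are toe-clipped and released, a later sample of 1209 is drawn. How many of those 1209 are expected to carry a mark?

expected recaptures = 403

The marked fraction of the population is 1184/3552, so in a sample of 1209 expect C·(M/N) marked.
E[R] = 1184 × 1209 / 3552 = 1431456 / 3552 = 403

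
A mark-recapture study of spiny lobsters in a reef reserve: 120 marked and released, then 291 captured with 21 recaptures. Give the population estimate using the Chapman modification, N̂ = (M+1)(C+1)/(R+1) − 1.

N̂ = (120+1)(291+1)/(21+1) − 1 = 121·292/22 − 1
= 35332/22 − 1 = 1606 − 1 = 1605

N = 1605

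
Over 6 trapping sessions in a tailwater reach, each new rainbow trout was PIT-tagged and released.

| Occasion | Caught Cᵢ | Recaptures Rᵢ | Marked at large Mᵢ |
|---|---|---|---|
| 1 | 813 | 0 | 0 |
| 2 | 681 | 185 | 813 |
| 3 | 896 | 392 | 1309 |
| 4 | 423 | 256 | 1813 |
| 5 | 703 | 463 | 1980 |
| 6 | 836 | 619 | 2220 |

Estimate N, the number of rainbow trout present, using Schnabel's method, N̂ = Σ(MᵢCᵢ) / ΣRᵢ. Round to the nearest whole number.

N ≈ 2998

Σ MᵢCᵢ = 0·813 + 813·681 + 1309·896 + 1813·423 + 1980·703 + 2220·836 = 0 + 553653 + 1172864 + 766899 + 1391940 + 1855920 = 5741276
Σ Rᵢ = 0 + 185 + 392 + 256 + 463 + 619 = 1915
N̂ = 5741276 / 1915 ≈ 2998.1 → 2998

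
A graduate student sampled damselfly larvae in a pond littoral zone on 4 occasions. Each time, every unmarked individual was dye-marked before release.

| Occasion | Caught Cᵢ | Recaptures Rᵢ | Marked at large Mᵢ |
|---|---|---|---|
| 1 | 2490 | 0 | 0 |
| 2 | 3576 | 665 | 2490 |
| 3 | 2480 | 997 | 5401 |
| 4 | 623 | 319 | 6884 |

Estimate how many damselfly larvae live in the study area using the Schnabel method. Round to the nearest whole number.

N ≈ 13,421

Σ MᵢCᵢ = 0·2490 + 2490·3576 + 5401·2480 + 6884·623 = 0 + 8904240 + 13394480 + 4288732 = 26587452
Σ Rᵢ = 0 + 665 + 997 + 319 = 1981
N̂ = 26587452 / 1981 ≈ 13421.2 → 13421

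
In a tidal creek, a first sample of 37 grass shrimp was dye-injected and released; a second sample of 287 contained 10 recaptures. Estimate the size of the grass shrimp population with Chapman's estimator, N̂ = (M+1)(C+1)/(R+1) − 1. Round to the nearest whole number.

N ≈ 994

N̂ = (37+1)(287+1)/(10+1) − 1 = 38·288/11 − 1
= 10944/11 − 1 ≈ 994.9 − 1 ≈ 993.9 → 994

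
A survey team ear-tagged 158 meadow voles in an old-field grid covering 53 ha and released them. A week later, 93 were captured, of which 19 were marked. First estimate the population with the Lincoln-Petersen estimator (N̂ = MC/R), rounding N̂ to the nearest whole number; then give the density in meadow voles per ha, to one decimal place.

N̂ = 158·93/19 = 14694/19 ≈ 773.4 → 773
Density = N̂ / area = 773 / 53 ≈ 14.58 → 14.6 per ha

density ≈ 14.6 meadow voles per ha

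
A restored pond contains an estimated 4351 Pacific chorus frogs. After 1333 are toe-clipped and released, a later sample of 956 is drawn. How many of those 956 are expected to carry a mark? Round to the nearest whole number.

expected recaptures ≈ 293

The marked fraction of the population is 1333/4351, so in a sample of 956 expect C·(M/N) marked.
E[R] = 1333 × 956 / 4351 = 1274348 / 4351 ≈ 292.9 → 293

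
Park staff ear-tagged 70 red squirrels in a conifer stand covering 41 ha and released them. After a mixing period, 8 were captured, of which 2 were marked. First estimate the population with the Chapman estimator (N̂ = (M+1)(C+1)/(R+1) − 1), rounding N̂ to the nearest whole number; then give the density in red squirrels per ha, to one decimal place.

N̂ = 71·9/3 − 1 = 639/3 − 1 = 212
Density = N̂ / area = 212 / 41 ≈ 5.17 → 5.2 per ha

density ≈ 5.2 red squirrels per ha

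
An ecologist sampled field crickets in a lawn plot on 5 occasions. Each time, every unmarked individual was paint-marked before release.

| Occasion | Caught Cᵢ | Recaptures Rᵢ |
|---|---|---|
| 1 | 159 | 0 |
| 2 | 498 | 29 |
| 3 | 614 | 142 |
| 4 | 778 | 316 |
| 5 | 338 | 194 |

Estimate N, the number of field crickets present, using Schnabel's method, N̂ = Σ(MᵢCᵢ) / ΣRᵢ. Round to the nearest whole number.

Marked at large before each occasion: Mᵢ = Σⱼ<ᵢ (Cⱼ − Rⱼ) → M1=0, M2=159, M3=628, M4=1100, M5=1562
Σ MᵢCᵢ = 0·159 + 159·498 + 628·614 + 1100·778 + 1562·338 = 0 + 79182 + 385592 + 855800 + 527956 = 1848530
Σ Rᵢ = 0 + 29 + 142 + 316 + 194 = 681
N̂ = 1848530 / 681 ≈ 2714.4 → 2714

N ≈ 2714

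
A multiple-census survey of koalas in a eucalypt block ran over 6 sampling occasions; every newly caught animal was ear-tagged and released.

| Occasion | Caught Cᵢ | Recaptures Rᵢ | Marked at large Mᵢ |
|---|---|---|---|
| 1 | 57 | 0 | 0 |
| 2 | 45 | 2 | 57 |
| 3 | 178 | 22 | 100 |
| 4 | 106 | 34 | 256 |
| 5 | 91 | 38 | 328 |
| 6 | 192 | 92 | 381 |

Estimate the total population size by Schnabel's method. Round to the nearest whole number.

Σ MᵢCᵢ = 0·57 + 57·45 + 100·178 + 256·106 + 328·91 + 381·192 = 0 + 2565 + 17800 + 27136 + 29848 + 73152 = 150501
Σ Rᵢ = 0 + 2 + 22 + 34 + 38 + 92 = 188
N̂ = 150501 / 188 ≈ 800.5 → 801

N ≈ 801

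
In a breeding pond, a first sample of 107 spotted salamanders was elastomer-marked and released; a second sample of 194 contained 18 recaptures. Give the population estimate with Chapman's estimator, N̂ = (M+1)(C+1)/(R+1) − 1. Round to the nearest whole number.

N̂ = (107+1)(194+1)/(18+1) − 1 = 108·195/19 − 1
= 21060/19 − 1 ≈ 1108.4 − 1 ≈ 1107.4 → 1107

N ≈ 1107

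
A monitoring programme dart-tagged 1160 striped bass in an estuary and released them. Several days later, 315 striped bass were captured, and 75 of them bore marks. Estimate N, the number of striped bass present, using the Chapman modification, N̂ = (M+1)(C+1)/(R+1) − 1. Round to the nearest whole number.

N ≈ 4826

N̂ = (1160+1)(315+1)/(75+1) − 1 = 1161·316/76 − 1
= 366876/76 − 1 ≈ 4827.3 − 1 ≈ 4826.3 → 4826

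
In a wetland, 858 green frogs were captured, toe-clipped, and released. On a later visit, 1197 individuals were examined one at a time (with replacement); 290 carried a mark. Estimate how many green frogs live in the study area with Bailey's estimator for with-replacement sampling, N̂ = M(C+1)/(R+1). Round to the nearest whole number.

N ≈ 3532

N̂ = 858·(1197+1)/(290+1) = 858·1198/291 = 1027884/291 ≈ 3532.2 → 3532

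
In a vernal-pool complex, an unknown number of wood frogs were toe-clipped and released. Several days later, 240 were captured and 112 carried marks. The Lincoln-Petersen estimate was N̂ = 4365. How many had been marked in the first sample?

From N = M·C/R: M = N·R / C = 4365·112 / 240 = 488880 / 240 = 2037.

M = 2037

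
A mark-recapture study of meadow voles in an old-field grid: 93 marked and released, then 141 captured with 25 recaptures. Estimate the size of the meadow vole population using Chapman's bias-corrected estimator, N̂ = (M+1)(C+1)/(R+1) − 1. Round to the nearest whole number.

N ≈ 512

N̂ = (93+1)(141+1)/(25+1) − 1 = 94·142/26 − 1
= 13348/26 − 1 ≈ 513.4 − 1 ≈ 512.4 → 512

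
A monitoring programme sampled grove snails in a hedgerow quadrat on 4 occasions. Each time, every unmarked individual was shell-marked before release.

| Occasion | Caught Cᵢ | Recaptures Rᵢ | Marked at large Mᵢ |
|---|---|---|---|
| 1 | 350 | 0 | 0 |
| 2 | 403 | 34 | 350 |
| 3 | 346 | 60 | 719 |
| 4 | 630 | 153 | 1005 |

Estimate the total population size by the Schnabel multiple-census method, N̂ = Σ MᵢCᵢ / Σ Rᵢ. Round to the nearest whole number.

Σ MᵢCᵢ = 0·350 + 350·403 + 719·346 + 1005·630 = 0 + 141050 + 248774 + 633150 = 1022974
Σ Rᵢ = 0 + 34 + 60 + 153 = 247
N̂ = 1022974 / 247 ≈ 4141.6 → 4142

N ≈ 4142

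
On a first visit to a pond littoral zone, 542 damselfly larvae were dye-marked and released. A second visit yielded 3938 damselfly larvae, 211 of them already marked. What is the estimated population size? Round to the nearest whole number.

N ≈ 10,116

If marked individuals mix randomly, R/C ≈ M/N, giving N ≈ M·C/R.
N = (542 × 3938) / 211 = 2134396 / 211 ≈ 10115.6 → 10116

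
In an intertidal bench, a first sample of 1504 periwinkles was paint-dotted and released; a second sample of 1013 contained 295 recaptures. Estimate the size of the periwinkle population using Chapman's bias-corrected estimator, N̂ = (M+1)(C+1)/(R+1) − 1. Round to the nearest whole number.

N ≈ 5155

N̂ = (1504+1)(1013+1)/(295+1) − 1 = 1505·1014/296 − 1
= 1526070/296 − 1 ≈ 5155.6 − 1 ≈ 5154.6 → 5155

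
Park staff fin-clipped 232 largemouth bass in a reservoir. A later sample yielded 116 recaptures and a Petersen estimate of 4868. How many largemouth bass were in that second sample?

From N = M·C/R: C = N·R / M = 4868·116 / 232 = 564688 / 232 = 2434.

C = 2434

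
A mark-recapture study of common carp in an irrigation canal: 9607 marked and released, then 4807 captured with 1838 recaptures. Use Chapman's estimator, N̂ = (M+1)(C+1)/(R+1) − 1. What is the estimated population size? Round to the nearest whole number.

N̂ = (9607+1)(4807+1)/(1838+1) − 1 = 9608·4808/1839 − 1
= 46195264/1839 − 1 ≈ 25119.8 − 1 ≈ 25118.8 → 25119

N ≈ 25,119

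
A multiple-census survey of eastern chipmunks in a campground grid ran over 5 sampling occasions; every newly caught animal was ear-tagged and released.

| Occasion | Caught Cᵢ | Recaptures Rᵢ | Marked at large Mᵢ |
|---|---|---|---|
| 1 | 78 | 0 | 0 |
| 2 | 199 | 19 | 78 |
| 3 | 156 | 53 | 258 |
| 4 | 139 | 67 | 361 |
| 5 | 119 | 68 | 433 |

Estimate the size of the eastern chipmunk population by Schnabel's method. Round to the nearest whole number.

N ≈ 761

Σ MᵢCᵢ = 0·78 + 78·199 + 258·156 + 361·139 + 433·119 = 0 + 15522 + 40248 + 50179 + 51527 = 157476
Σ Rᵢ = 0 + 19 + 53 + 67 + 68 = 207
N̂ = 157476 / 207 ≈ 760.8 → 761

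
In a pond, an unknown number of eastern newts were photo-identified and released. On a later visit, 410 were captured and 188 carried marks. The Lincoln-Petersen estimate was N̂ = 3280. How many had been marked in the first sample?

From N = M·C/R: M = N·R / C = 3280·188 / 410 = 616640 / 410 = 1504.

M = 1504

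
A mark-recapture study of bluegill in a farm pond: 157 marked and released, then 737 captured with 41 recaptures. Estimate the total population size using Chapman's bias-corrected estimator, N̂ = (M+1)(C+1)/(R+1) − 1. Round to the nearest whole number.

N ≈ 2775

N̂ = (157+1)(737+1)/(41+1) − 1 = 158·738/42 − 1
= 116604/42 − 1 ≈ 2776.3 − 1 ≈ 2775.3 → 2775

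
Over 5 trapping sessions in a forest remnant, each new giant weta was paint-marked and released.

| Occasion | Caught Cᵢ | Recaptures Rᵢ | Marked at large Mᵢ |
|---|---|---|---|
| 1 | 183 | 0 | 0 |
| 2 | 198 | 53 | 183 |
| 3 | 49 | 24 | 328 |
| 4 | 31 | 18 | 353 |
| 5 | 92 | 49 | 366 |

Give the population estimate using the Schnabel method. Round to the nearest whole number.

N ≈ 673

Σ MᵢCᵢ = 0·183 + 183·198 + 328·49 + 353·31 + 366·92 = 0 + 36234 + 16072 + 10943 + 33672 = 96921
Σ Rᵢ = 0 + 53 + 24 + 18 + 49 = 144
N̂ = 96921 / 144 ≈ 673.1 → 673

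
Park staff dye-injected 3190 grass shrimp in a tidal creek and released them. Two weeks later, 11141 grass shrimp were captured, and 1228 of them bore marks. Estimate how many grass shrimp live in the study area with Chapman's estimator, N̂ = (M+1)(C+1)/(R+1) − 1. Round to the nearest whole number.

N ≈ 28,928

N̂ = (3190+1)(11141+1)/(1228+1) − 1 = 3191·11142/1229 − 1
= 35554122/1229 − 1 ≈ 28929.3 − 1 ≈ 28928.3 → 28928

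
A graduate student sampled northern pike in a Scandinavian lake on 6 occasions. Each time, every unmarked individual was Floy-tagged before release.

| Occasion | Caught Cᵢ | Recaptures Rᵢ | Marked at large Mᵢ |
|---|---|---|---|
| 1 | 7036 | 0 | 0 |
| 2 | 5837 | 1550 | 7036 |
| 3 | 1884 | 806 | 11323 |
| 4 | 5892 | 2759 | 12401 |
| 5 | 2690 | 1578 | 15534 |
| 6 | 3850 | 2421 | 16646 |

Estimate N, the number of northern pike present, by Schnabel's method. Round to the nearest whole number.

Σ MᵢCᵢ = 0·7036 + 7036·5837 + 11323·1884 + 12401·5892 + 15534·2690 + 16646·3850 = 0 + 41069132 + 21332532 + 73066692 + 41786460 + 64087100 = 241341916
Σ Rᵢ = 0 + 1550 + 806 + 2759 + 1578 + 2421 = 9114
N̂ = 241341916 / 9114 ≈ 26480.4 → 26480

N ≈ 26,480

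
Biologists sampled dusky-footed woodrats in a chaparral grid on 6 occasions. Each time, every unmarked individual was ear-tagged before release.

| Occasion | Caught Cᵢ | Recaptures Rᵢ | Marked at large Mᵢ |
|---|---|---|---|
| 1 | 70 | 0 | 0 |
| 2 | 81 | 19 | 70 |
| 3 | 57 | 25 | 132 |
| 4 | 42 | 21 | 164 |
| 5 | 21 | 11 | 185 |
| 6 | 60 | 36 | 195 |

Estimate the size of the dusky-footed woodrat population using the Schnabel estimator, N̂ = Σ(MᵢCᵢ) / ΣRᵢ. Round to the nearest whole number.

N ≈ 318

Σ MᵢCᵢ = 0·70 + 70·81 + 132·57 + 164·42 + 185·21 + 195·60 = 0 + 5670 + 7524 + 6888 + 3885 + 11700 = 35667
Σ Rᵢ = 0 + 19 + 25 + 21 + 11 + 36 = 112
N̂ = 35667 / 112 ≈ 318.46 → 318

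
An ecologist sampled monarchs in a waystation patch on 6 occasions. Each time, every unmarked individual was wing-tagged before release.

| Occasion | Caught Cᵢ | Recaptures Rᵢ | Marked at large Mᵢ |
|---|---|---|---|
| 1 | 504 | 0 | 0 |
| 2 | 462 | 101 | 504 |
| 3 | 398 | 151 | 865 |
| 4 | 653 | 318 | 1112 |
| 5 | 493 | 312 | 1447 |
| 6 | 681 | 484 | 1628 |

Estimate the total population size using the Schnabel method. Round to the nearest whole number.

Σ MᵢCᵢ = 0·504 + 504·462 + 865·398 + 1112·653 + 1447·493 + 1628·681 = 0 + 232848 + 344270 + 726136 + 713371 + 1108668 = 3125293
Σ Rᵢ = 0 + 101 + 151 + 318 + 312 + 484 = 1366
N̂ = 3125293 / 1366 ≈ 2287.9 → 2288

N ≈ 2288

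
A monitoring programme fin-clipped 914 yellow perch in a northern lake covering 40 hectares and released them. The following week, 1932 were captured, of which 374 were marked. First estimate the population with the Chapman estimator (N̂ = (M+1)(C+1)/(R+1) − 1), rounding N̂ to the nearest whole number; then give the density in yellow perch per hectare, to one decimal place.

N̂ = 915·1933/375 − 1 = 1768695/375 − 1 ≈ 4715.5 → 4716
Density = N̂ / area = 4716 / 40 ≈ 117.90 → 117.9 per hectare

density ≈ 117.9 yellow perch per hectare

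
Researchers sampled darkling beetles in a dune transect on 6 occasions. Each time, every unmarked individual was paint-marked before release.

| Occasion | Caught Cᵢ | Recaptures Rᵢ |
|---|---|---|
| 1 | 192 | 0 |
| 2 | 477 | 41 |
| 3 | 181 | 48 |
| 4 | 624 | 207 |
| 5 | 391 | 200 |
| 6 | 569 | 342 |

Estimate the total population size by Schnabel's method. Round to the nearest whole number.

Marked at large before each occasion: Mᵢ = Σⱼ<ᵢ (Cⱼ − Rⱼ) → M1=0, M2=192, M3=628, M4=761, M5=1178, M6=1369
Σ MᵢCᵢ = 0·192 + 192·477 + 628·181 + 761·624 + 1178·391 + 1369·569 = 0 + 91584 + 113668 + 474864 + 460598 + 778961 = 1919675
Σ Rᵢ = 0 + 41 + 48 + 207 + 200 + 342 = 838
N̂ = 1919675 / 838 ≈ 2290.8 → 2291

N ≈ 2291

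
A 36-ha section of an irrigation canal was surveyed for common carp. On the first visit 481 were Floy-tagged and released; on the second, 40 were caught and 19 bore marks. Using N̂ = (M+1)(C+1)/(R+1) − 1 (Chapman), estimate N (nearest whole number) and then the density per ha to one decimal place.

N̂ = 482·41/20 − 1 = 19762/20 − 1 ≈ 987.1 → 987
Density = N̂ / area = 987 / 36 ≈ 27.42 → 27.4 per ha

density ≈ 27.4 common carp per ha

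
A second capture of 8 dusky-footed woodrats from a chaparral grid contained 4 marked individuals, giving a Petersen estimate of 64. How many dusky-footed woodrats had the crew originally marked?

From N = M·C/R: M = N·R / C = 64·4 / 8 = 256 / 8 = 32.

M = 32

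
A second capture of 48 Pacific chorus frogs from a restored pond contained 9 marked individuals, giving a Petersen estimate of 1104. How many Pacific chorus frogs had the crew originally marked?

From N = M·C/R: M = N·R / C = 1104·9 / 48 = 9936 / 48 = 207.

M = 207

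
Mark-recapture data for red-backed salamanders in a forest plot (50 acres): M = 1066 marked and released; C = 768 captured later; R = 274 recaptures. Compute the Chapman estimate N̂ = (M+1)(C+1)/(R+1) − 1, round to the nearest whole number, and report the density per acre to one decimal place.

density ≈ 59.7 red-backed salamanders per acre

N̂ = 1067·769/275 − 1 = 820523/275 − 1 ≈ 2982.7 → 2983
Density = N̂ / area = 2983 / 50 ≈ 59.66 → 59.7 per acre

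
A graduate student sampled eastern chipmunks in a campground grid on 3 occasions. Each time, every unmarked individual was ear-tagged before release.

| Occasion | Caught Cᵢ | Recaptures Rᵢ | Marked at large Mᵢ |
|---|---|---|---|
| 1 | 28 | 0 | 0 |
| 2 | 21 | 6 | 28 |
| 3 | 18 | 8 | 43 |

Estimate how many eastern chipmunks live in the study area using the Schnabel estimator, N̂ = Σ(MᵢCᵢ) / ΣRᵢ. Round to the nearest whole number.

N ≈ 97

Σ MᵢCᵢ = 0·28 + 28·21 + 43·18 = 0 + 588 + 774 = 1362
Σ Rᵢ = 0 + 6 + 8 = 14
N̂ = 1362 / 14 ≈ 97.3 → 97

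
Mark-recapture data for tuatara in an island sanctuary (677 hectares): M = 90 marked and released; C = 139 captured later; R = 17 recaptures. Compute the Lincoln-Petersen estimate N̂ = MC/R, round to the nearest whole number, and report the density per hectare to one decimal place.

N̂ = 90·139/17 = 12510/17 ≈ 735.9 → 736
Density = N̂ / area = 736 / 677 ≈ 1.09 → 1.1 per hectare

density ≈ 1.1 tuatara per hectare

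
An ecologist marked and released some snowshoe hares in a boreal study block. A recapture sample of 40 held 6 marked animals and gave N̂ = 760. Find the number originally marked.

M = 114

From N = M·C/R: M = N·R / C = 760·6 / 40 = 4560 / 40 = 114.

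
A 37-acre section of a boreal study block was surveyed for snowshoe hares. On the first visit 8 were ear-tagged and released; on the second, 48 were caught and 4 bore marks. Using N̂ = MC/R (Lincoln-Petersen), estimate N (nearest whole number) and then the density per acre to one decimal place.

density ≈ 2.6 snowshoe hares per acre

N̂ = 8·48/4 = 384/4 = 96
Density = N̂ / area = 96 / 37 ≈ 2.59 → 2.6 per acre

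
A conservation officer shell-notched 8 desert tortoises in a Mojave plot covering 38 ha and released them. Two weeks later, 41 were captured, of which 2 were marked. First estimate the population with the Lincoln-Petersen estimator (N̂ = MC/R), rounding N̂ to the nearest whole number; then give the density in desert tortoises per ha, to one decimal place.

N̂ = 8·41/2 = 328/2 = 164
Density = N̂ / area = 164 / 38 ≈ 4.32 → 4.3 per ha

density ≈ 4.3 desert tortoises per ha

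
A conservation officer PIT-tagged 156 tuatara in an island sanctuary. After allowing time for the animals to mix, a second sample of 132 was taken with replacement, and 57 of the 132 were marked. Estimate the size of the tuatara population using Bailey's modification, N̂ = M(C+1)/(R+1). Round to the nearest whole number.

N ≈ 358

N̂ = 156·(132+1)/(57+1) = 156·133/58 = 20748/58 ≈ 357.7 → 358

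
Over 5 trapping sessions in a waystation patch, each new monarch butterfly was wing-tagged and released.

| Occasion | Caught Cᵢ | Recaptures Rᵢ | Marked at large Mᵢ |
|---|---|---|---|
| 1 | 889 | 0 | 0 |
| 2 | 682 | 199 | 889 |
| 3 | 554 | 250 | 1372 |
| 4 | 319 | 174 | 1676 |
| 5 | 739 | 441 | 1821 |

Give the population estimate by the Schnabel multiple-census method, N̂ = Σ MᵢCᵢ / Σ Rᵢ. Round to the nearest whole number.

Σ MᵢCᵢ = 0·889 + 889·682 + 1372·554 + 1676·319 + 1821·739 = 0 + 606298 + 760088 + 534644 + 1345719 = 3246749
Σ Rᵢ = 0 + 199 + 250 + 174 + 441 = 1064
N̂ = 3246749 / 1064 ≈ 3051.46 → 3051

N ≈ 3051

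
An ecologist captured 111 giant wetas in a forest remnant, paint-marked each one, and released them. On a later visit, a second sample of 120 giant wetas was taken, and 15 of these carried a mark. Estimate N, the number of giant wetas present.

N = 888

N = (111 × 120) / 15 = 13320 / 15 = 888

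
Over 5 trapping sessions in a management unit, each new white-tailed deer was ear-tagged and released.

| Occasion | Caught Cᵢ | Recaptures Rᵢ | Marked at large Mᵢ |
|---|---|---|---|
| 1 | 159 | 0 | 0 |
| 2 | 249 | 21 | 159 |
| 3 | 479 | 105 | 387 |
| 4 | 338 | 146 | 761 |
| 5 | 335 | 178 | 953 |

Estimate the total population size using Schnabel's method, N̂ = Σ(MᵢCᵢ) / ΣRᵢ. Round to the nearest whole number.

Σ MᵢCᵢ = 0·159 + 159·249 + 387·479 + 761·338 + 953·335 = 0 + 39591 + 185373 + 257218 + 319255 = 801437
Σ Rᵢ = 0 + 21 + 105 + 146 + 178 = 450
N̂ = 801437 / 450 ≈ 1781.0 → 1781

N ≈ 1781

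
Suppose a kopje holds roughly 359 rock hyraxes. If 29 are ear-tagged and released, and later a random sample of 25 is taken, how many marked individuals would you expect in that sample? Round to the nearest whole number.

expected recaptures ≈ 2

Expected recaptures E[R] = M·C / N.
E[R] = 29 × 25 / 359 = 725 / 359 ≈ 2.0 → 2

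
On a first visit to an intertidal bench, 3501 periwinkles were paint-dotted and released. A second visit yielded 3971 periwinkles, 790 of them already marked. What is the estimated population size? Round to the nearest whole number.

N ≈ 17,598

If marked individuals mix randomly, R/C ≈ M/N, giving N ≈ M·C/R.
N = (3501 × 3971) / 790 = 13902471 / 790 ≈ 17598.1 → 17598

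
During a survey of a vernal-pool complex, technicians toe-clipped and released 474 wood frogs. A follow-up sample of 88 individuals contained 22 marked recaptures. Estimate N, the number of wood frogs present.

N = (474 × 88) / 22 = 41712 / 22 = 1896

N = 1896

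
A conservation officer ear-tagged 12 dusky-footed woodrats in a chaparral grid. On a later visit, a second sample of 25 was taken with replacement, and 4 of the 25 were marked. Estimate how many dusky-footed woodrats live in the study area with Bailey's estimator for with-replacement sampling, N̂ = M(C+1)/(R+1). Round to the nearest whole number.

N ≈ 62

N̂ = 12·(25+1)/(4+1) = 12·26/5 = 312/5 ≈ 62.4 → 62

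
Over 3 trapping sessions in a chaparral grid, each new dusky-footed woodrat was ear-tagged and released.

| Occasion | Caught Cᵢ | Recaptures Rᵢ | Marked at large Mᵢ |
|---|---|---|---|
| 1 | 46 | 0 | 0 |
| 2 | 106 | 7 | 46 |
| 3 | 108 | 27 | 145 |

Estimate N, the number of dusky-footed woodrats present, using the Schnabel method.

Σ MᵢCᵢ = 0·46 + 46·106 + 145·108 = 0 + 4876 + 15660 = 20536
Σ Rᵢ = 0 + 7 + 27 = 34
N̂ = 20536 / 34 = 604

N = 604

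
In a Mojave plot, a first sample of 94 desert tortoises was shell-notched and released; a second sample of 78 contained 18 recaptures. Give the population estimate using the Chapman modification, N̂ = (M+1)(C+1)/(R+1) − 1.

N̂ = (94+1)(78+1)/(18+1) − 1 = 95·79/19 − 1
= 7505/19 − 1 = 395 − 1 = 394

N = 394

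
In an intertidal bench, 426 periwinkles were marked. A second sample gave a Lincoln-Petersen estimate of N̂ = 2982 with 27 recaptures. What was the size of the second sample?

C = 189

From N = M·C/R: C = N·R / M = 2982·27 / 426 = 80514 / 426 = 189.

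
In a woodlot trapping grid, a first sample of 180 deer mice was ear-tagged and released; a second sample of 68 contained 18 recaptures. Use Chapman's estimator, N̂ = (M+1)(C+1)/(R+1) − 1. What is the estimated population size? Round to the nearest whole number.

N ≈ 656

N̂ = (180+1)(68+1)/(18+1) − 1 = 181·69/19 − 1
= 12489/19 − 1 ≈ 657.3 − 1 ≈ 656.3 → 656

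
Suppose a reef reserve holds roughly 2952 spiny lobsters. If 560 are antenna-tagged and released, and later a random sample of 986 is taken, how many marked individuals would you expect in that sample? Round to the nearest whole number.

The marked fraction of the population is 560/2952, so in a sample of 986 expect C·(M/N) marked.
E[R] = 560 × 986 / 2952 = 552160 / 2952 ≈ 187.0 → 187

expected recaptures ≈ 187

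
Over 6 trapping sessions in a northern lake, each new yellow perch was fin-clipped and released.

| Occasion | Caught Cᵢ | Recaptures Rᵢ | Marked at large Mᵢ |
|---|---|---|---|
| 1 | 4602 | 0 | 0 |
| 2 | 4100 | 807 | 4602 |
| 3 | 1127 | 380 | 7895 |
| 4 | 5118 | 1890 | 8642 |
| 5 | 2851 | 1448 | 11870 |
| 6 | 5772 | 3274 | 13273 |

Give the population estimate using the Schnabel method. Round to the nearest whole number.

Σ MᵢCᵢ = 0·4602 + 4602·4100 + 7895·1127 + 8642·5118 + 11870·2851 + 13273·5772 = 0 + 18868200 + 8897665 + 44229756 + 33841370 + 76611756 = 182448747
Σ Rᵢ = 0 + 807 + 380 + 1890 + 1448 + 3274 = 7799
N̂ = 182448747 / 7799 ≈ 23393.9 → 23394

N ≈ 23,394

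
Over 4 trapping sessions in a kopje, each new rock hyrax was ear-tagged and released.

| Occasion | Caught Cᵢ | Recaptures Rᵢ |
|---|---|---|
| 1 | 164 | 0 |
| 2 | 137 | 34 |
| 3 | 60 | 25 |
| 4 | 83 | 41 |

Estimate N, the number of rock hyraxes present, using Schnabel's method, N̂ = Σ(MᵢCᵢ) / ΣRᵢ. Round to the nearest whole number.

Marked at large before each occasion: Mᵢ = Σⱼ<ᵢ (Cⱼ − Rⱼ) → M1=0, M2=164, M3=267, M4=302
Σ MᵢCᵢ = 0·164 + 164·137 + 267·60 + 302·83 = 0 + 22468 + 16020 + 25066 = 63554
Σ Rᵢ = 0 + 34 + 25 + 41 = 100
N̂ = 63554 / 100 ≈ 635.5 → 636

N ≈ 636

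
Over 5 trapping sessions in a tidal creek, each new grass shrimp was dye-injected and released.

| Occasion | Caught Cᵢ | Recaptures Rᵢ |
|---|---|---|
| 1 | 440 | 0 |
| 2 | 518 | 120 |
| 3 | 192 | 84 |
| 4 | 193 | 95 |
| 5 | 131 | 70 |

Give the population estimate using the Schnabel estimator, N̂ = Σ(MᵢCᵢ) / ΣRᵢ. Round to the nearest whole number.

Marked at large before each occasion: Mᵢ = Σⱼ<ᵢ (Cⱼ − Rⱼ) → M1=0, M2=440, M3=838, M4=946, M5=1044
Σ MᵢCᵢ = 0·440 + 440·518 + 838·192 + 946·193 + 1044·131 = 0 + 227920 + 160896 + 182578 + 136764 = 708158
Σ Rᵢ = 0 + 120 + 84 + 95 + 70 = 369
N̂ = 708158 / 369 ≈ 1919.1 → 1919

N ≈ 1919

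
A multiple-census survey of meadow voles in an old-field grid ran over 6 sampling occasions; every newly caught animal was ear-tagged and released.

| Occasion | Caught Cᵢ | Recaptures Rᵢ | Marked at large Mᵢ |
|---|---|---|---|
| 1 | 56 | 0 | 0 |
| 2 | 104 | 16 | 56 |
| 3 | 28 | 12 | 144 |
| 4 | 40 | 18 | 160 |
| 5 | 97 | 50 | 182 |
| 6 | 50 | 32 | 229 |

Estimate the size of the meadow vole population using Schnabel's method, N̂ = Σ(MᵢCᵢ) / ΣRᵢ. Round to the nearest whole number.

Σ MᵢCᵢ = 0·56 + 56·104 + 144·28 + 160·40 + 182·97 + 229·50 = 0 + 5824 + 4032 + 6400 + 17654 + 11450 = 45360
Σ Rᵢ = 0 + 16 + 12 + 18 + 50 + 32 = 128
N̂ = 45360 / 128 ≈ 354.4 → 354

N ≈ 354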